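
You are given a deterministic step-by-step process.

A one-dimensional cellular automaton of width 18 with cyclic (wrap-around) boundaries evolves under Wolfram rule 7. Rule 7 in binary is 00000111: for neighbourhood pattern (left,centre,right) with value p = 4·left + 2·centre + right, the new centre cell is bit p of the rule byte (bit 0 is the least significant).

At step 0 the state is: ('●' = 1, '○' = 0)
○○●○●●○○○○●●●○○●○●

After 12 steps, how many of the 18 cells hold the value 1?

6

[0] ○○●○●●○○○○●●●○○●○●
[1] ○●●○○○○●●●○○○○●●○●
[2] ○○○○●●●○○○○●●●○○○●
[3] ○●●●○○○○●●●○○○○●●●
[4] ○○○○○●●●○○○○●●●○○○
[5] ●●●●●○○○○●●●○○○○●●
[6] ○○○○○○●●●○○○○●●●○○
[7] ●●●●●●○○○○●●●○○○○●
[8] ○○○○○○○●●●○○○○●●●○
[9] ●●●●●●●○○○○●●●○○○○
[10] ○○○○○○○○●●●○○○○●●●
[11] ○●●●●●●●○○○○●●●○○○
[12] ●○○○○○○○○●●●○○○○●●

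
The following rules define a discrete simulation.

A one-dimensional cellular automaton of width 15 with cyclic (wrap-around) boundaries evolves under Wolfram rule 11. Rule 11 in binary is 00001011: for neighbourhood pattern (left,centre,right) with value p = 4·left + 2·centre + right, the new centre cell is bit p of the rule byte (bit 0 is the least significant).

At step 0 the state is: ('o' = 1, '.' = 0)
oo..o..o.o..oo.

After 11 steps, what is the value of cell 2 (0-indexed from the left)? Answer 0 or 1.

0

t=0: oo..o..o.o..oo.
t=1: o..o..o....oo..
t=2: ..o..o..oooo..o
t=3: .o..o..oo....o.
t=4: o..o..oo..ooo..
t=5: ..o..oo..oo...o
t=6: .o..oo..oo..oo.
t=7: o..oo..oo..oo..
t=8: ..oo..oo..oo..o
t=9: .oo..oo..oo..o.
t=10: oo..oo..oo..o..
t=11: o..oo..oo..o..o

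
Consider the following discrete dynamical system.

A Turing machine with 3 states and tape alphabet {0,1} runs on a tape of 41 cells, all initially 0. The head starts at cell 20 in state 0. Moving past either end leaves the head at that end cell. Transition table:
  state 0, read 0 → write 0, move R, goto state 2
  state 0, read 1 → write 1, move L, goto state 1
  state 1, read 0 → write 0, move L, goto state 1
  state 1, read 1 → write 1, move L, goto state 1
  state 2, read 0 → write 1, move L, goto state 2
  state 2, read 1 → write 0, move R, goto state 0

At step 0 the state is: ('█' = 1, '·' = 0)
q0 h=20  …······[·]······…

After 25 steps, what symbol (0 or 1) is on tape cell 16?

1

k=0  q0 h=20  …······[·]······…
k=1  q2 h=21  …······[·]······…
k=2  q2 h=20  …······[·]█·····…
k=3  q2 h=19  …······[·]██····…
k=4  q2 h=18  …······[·]███···…
k=5  q2 h=17  …······[·]████··…
k=6  q2 h=16  …······[·]█████·…
k=7  q2 h=15  …······[·]██████…
k=8  q2 h=14  …······[·]██████…
k=9  q2 h=13  …······[·]██████…
k=10  q2 h=12  …······[·]██████…
k=11  q2 h=11  …······[·]██████…
k=12  q2 h=10  …······[·]██████…
k=13  q2 h= 9  …······[·]██████…
k=14  q2 h= 8  …······[·]██████…
k=15  q2 h= 7  …······[·]██████…
k=16  q2 h= 6  |······[·]██████…
k=17  q2 h= 5  |·····[·]██████…
k=18  q2 h= 4  |····[·]██████…
k=19  q2 h= 3  |···[·]██████…
k=20  q2 h= 2  |··[·]██████…
k=21  q2 h= 1  |·[·]██████…
k=22  q2 h= 0  |[·]██████…
k=23  q2 h= 0  |[█]██████…
k=24  q0 h= 1  |·[█]██████…
k=25  q1 h= 0  |[·]██████…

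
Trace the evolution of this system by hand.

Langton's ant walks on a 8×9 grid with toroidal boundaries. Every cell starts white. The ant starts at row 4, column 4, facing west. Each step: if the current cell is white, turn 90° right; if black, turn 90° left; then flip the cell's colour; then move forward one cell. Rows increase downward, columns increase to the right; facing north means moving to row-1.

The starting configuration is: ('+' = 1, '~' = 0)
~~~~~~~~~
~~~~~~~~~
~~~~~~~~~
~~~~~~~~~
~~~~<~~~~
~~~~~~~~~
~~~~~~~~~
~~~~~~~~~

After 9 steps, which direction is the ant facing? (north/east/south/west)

south

step 0: ~~~~~~~~~
~~~~~~~~~
~~~~~~~~~
~~~~~~~~~
~~~~<~~~~
~~~~~~~~~
~~~~~~~~~
~~~~~~~~~
step 1: ~~~~~~~~~
~~~~~~~~~
~~~~~~~~~
~~~~^~~~~
~~~~+~~~~
~~~~~~~~~
~~~~~~~~~
~~~~~~~~~
step 2: ~~~~~~~~~
~~~~~~~~~
~~~~~~~~~
~~~~+>~~~
~~~~+~~~~
~~~~~~~~~
~~~~~~~~~
~~~~~~~~~
step 3: ~~~~~~~~~
~~~~~~~~~
~~~~~~~~~
~~~~++~~~
~~~~+v~~~
~~~~~~~~~
~~~~~~~~~
~~~~~~~~~
step 4: ~~~~~~~~~
~~~~~~~~~
~~~~~~~~~
~~~~++~~~
~~~~<+~~~
~~~~~~~~~
~~~~~~~~~
~~~~~~~~~
step 5: ~~~~~~~~~
~~~~~~~~~
~~~~~~~~~
~~~~++~~~
~~~~~+~~~
~~~~v~~~~
~~~~~~~~~
~~~~~~~~~
step 6: ~~~~~~~~~
~~~~~~~~~
~~~~~~~~~
~~~~++~~~
~~~~~+~~~
~~~<+~~~~
~~~~~~~~~
~~~~~~~~~
step 7: ~~~~~~~~~
~~~~~~~~~
~~~~~~~~~
~~~~++~~~
~~~^~+~~~
~~~++~~~~
~~~~~~~~~
~~~~~~~~~
step 8: ~~~~~~~~~
~~~~~~~~~
~~~~~~~~~
~~~~++~~~
~~~+>+~~~
~~~++~~~~
~~~~~~~~~
~~~~~~~~~
step 9: ~~~~~~~~~
~~~~~~~~~
~~~~~~~~~
~~~~++~~~
~~~+++~~~
~~~+v~~~~
~~~~~~~~~
~~~~~~~~~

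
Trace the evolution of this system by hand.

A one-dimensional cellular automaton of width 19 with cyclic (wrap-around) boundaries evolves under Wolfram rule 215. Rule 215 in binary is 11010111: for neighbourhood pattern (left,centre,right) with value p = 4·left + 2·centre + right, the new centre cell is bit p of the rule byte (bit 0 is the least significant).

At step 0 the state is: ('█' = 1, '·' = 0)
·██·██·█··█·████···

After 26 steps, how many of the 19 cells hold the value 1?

[0] ·██·██·█··█·████···
[1] █·█··█·████··██████
[2] █·████··█████·█████
[3] █··█████·████··████
[4] ███·████··█████·███
[5] ███··█████·████··██
[6] █████·████··█████·█
[7] █████··█████·████··
[8] ·██████·████··█████
[9] ··█████··█████·████
[10] ██·██████·████··███
[11] ██··█████··█████·██
[12] ████·██████·████··█
[13] ████··█████··█████·
[14] ·█████·██████·████·
[15] █·████··█████··████
[16] █··█████·██████·███
[17] ███·████··█████··██
[18] ███··█████·██████·█
[19] █████·████··█████··
[20] ·████··█████·██████
[21] ··█████·████··█████
[22] ██·████··█████·████
[23] ██··█████·████··███
[24] ████·████··█████·██
[25] ████··█████·████··█
[26] ██████·████··█████·

15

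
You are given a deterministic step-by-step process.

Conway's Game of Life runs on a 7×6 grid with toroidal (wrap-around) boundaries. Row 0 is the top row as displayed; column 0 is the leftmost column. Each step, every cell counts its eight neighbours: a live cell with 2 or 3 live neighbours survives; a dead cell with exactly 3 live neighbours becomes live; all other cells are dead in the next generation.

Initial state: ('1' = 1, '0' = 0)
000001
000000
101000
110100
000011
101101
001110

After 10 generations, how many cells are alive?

step 0: 000001
000000
101000
110100
000011
101101
001110
step 1: 000110
000000
101000
111110
000000
111000
111000
step 2: 011100
000100
101001
101101
000001
101000
100001
step 3: 111110
100110
101001
001100
001111
110000
100101
step 4: 000000
000000
101001
100000
100011
010000
000100
step 5: 000000
000000
110001
000010
110001
100011
000000
step 6: 000000
100000
100001
000010
010000
010010
000001
step 7: 000000
100001
100001
100001
000000
100000
000000
step 8: 000000
100001
010010
100001
100001
000000
000000
step 9: 000000
100001
010010
010010
100001
000000
000000
step 10: 000000
100001
010010
010010
100001
000000
000000

8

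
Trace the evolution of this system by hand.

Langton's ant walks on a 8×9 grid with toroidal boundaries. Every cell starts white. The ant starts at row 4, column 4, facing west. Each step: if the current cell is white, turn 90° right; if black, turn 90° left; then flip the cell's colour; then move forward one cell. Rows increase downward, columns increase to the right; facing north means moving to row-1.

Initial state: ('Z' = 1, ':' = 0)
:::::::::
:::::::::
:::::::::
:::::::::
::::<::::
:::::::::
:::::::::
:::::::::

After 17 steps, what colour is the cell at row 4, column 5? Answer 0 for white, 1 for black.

0

0) :::::::::
:::::::::
:::::::::
:::::::::
::::<::::
:::::::::
:::::::::
:::::::::
1) :::::::::
:::::::::
:::::::::
::::^::::
::::Z::::
:::::::::
:::::::::
:::::::::
2) :::::::::
:::::::::
:::::::::
::::Z>:::
::::Z::::
:::::::::
:::::::::
:::::::::
3) :::::::::
:::::::::
:::::::::
::::ZZ:::
::::Zv:::
:::::::::
:::::::::
:::::::::
4) :::::::::
:::::::::
:::::::::
::::ZZ:::
::::<Z:::
:::::::::
:::::::::
:::::::::
5) :::::::::
:::::::::
:::::::::
::::ZZ:::
:::::Z:::
::::v::::
:::::::::
:::::::::
6) :::::::::
:::::::::
:::::::::
::::ZZ:::
:::::Z:::
:::<Z::::
:::::::::
:::::::::
7) :::::::::
:::::::::
:::::::::
::::ZZ:::
:::^:Z:::
:::ZZ::::
:::::::::
:::::::::
8) :::::::::
:::::::::
:::::::::
::::ZZ:::
:::Z>Z:::
:::ZZ::::
:::::::::
:::::::::
9) :::::::::
:::::::::
:::::::::
::::ZZ:::
:::ZZZ:::
:::Zv::::
:::::::::
:::::::::
10) :::::::::
:::::::::
:::::::::
::::ZZ:::
:::ZZZ:::
:::Z:>:::
:::::::::
:::::::::
11) :::::::::
:::::::::
:::::::::
::::ZZ:::
:::ZZZ:::
:::Z:Z:::
:::::v:::
:::::::::
12) :::::::::
:::::::::
:::::::::
::::ZZ:::
:::ZZZ:::
:::Z:Z:::
::::<Z:::
:::::::::
13) :::::::::
:::::::::
:::::::::
::::ZZ:::
:::ZZZ:::
:::Z^Z:::
::::ZZ:::
:::::::::
14) :::::::::
:::::::::
:::::::::
::::ZZ:::
:::ZZZ:::
:::ZZ>:::
::::ZZ:::
:::::::::
15) :::::::::
:::::::::
:::::::::
::::ZZ:::
:::ZZ^:::
:::ZZ::::
::::ZZ:::
:::::::::
16) :::::::::
:::::::::
:::::::::
::::ZZ:::
:::Z<::::
:::ZZ::::
::::ZZ:::
:::::::::
17) :::::::::
:::::::::
:::::::::
::::ZZ:::
:::Z:::::
:::Zv::::
::::ZZ:::
:::::::::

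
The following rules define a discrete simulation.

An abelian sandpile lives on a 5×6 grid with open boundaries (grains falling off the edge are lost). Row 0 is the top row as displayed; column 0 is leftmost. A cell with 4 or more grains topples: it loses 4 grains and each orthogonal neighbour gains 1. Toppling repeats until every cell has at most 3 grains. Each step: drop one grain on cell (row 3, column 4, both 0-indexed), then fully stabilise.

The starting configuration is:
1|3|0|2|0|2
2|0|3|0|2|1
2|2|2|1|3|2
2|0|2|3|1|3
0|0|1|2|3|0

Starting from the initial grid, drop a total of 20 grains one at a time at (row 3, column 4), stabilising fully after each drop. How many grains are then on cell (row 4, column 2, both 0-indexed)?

k=0  1|3|0|2|0|2
2|0|3|0|2|1
2|2|2|1|3|2
2|0|2|3|1|3
0|0|1|2|3|0
k=1  1|3|0|2|0|2
2|0|3|0|2|1
2|2|2|1|3|2
2|0|2|3|2|3
0|0|1|2|3|0
k=2  1|3|0|2|0|2
2|0|3|0|2|1
2|2|2|1|3|2
2|0|2|3|3|3
0|0|1|2|3|0
k=3  1|3|0|2|0|2
2|0|3|0|3|2
2|2|2|3|2|0
2|0|3|2|0|2
0|0|2|0|2|2
k=4  1|3|0|2|0|2
2|0|3|0|3|2
2|2|2|3|2|0
2|0|3|2|1|2
0|0|2|0|2|2
k=5  1|3|0|2|0|2
2|0|3|0|3|2
2|2|2|3|2|0
2|0|3|2|2|2
0|0|2|0|2|2
k=6  1|3|0|2|0|2
2|0|3|0|3|2
2|2|2|3|2|0
2|0|3|2|3|2
0|0|2|0|2|2
k=7  1|3|0|2|0|2
2|0|3|0|3|2
2|2|2|3|3|0
2|0|3|3|0|3
0|0|2|0|3|2
k=8  1|3|0|2|0|2
2|0|3|0|3|2
2|2|2|3|3|0
2|0|3|3|1|3
0|0|2|0|3|2
k=9  1|3|0|2|0|2
2|0|3|0|3|2
2|2|2|3|3|0
2|0|3|3|2|3
0|0|2|0|3|2
k=10  1|3|0|2|0|2
2|0|3|0|3|2
2|2|2|3|3|0
2|0|3|3|3|3
0|0|2|0|3|2
k=11  1|3|1|2|1|2
2|1|0|3|0|3
2|3|1|2|3|2
2|1|1|3|0|2
0|0|3|2|2|0
k=12  1|3|1|2|1|2
2|1|0|3|0|3
2|3|1|2|3|2
2|1|1|3|1|2
0|0|3|2|2|0
k=13  1|3|1|2|1|2
2|1|0|3|0|3
2|3|1|2|3|2
2|1|1|3|2|2
0|0|3|2|2|0
k=14  1|3|1|2|1|2
2|1|0|3|0|3
2|3|1|2|3|2
2|1|1|3|3|2
0|0|3|2|2|0
k=15  1|3|1|3|1|2
2|1|1|0|2|3
2|3|2|1|1|3
2|1|2|1|2|3
0|0|3|3|3|0
k=16  1|3|1|3|1|2
2|1|1|0|2|3
2|3|2|1|1|3
2|1|2|1|3|3
0|0|3|3|3|0
k=17  1|3|1|3|1|3
2|1|1|0|3|0
2|3|2|1|3|1
2|1|3|3|2|1
0|1|0|1|1|2
k=18  1|3|1|3|1|3
2|1|1|0|3|0
2|3|2|1|3|1
2|1|3|3|3|1
0|1|0|1|1|2
k=19  1|3|1|3|2|3
2|1|1|1|0|1
2|3|3|3|1|2
2|2|0|1|2|2
0|1|1|2|2|2
k=20  1|3|1|3|2|3
2|1|1|1|0|1
2|3|3|3|1|2
2|2|0|1|3|2
0|1|1|2|2|2

1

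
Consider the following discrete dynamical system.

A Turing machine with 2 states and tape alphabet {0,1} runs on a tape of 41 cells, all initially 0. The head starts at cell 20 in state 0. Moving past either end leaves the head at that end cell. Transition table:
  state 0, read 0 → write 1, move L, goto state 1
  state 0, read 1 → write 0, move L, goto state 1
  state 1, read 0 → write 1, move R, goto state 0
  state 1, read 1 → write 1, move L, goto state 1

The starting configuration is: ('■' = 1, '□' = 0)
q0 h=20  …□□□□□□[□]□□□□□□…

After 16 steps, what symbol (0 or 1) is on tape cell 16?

0

gen 0: q0 h=20  …□□□□□□[□]□□□□□□…
gen 1: q1 h=19  …□□□□□□[□]■□□□□□…
gen 2: q0 h=20  …□□□□□■[■]□□□□□□…
gen 3: q1 h=19  …□□□□□□[■]□□□□□□…
gen 4: q1 h=18  …□□□□□□[□]■□□□□□…
gen 5: q0 h=19  …□□□□□■[■]□□□□□□…
gen 6: q1 h=18  …□□□□□□[■]□□□□□□…
gen 7: q1 h=17  …□□□□□□[□]■□□□□□…
gen 8: q0 h=18  …□□□□□■[■]□□□□□□…
gen 9: q1 h=17  …□□□□□□[■]□□□□□□…
gen 10: q1 h=16  …□□□□□□[□]■□□□□□…
gen 11: q0 h=17  …□□□□□■[■]□□□□□□…
gen 12: q1 h=16  …□□□□□□[■]□□□□□□…
gen 13: q1 h=15  …□□□□□□[□]■□□□□□…
gen 14: q0 h=16  …□□□□□■[■]□□□□□□…
gen 15: q1 h=15  …□□□□□□[■]□□□□□□…
gen 16: q1 h=14  …□□□□□□[□]■□□□□□…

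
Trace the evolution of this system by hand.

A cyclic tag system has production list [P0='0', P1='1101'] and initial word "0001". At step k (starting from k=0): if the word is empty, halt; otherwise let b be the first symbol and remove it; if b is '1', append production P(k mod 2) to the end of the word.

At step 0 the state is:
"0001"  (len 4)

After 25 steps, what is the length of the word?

15

0) "0001"  (len 4)
1) "001"  (len 3)
2) "01"  (len 2)
3) "1"  (len 1)
4) "1101"  (len 4)
5) "1010"  (len 4)
6) "0101101"  (len 7)
7) "101101"  (len 6)
8) "011011101"  (len 9)
9) "11011101"  (len 8)
10) "10111011101"  (len 11)
11) "01110111010"  (len 11)
12) "1110111010"  (len 10)
13) "1101110100"  (len 10)
14) "1011101001101"  (len 13)
15) "0111010011010"  (len 13)
16) "111010011010"  (len 12)
17) "110100110100"  (len 12)
18) "101001101001101"  (len 15)
19) "010011010011010"  (len 15)
20) "10011010011010"  (len 14)
21) "00110100110100"  (len 14)
22) "0110100110100"  (len 13)
23) "110100110100"  (len 12)
24) "101001101001101"  (len 15)
25) "010011010011010"  (len 15)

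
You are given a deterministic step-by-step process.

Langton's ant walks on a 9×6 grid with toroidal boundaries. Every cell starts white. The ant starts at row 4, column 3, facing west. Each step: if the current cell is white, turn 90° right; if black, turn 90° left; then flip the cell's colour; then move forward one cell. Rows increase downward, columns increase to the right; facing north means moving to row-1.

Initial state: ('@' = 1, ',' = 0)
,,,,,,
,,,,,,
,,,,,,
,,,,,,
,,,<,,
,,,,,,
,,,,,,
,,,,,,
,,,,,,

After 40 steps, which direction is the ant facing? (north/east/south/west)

west

k=0  ,,,,,,
,,,,,,
,,,,,,
,,,,,,
,,,<,,
,,,,,,
,,,,,,
,,,,,,
,,,,,,
k=1  ,,,,,,
,,,,,,
,,,,,,
,,,^,,
,,,@,,
,,,,,,
,,,,,,
,,,,,,
,,,,,,
k=2  ,,,,,,
,,,,,,
,,,,,,
,,,@>,
,,,@,,
,,,,,,
,,,,,,
,,,,,,
,,,,,,
k=3  ,,,,,,
,,,,,,
,,,,,,
,,,@@,
,,,@v,
,,,,,,
,,,,,,
,,,,,,
,,,,,,
k=4  ,,,,,,
,,,,,,
,,,,,,
,,,@@,
,,,<@,
,,,,,,
,,,,,,
,,,,,,
,,,,,,
k=5  ,,,,,,
,,,,,,
,,,,,,
,,,@@,
,,,,@,
,,,v,,
,,,,,,
,,,,,,
,,,,,,
k=6  ,,,,,,
,,,,,,
,,,,,,
,,,@@,
,,,,@,
,,<@,,
,,,,,,
,,,,,,
,,,,,,
k=7  ,,,,,,
,,,,,,
,,,,,,
,,,@@,
,,^,@,
,,@@,,
,,,,,,
,,,,,,
,,,,,,
k=8  ,,,,,,
,,,,,,
,,,,,,
,,,@@,
,,@>@,
,,@@,,
,,,,,,
,,,,,,
,,,,,,
k=9  ,,,,,,
,,,,,,
,,,,,,
,,,@@,
,,@@@,
,,@v,,
,,,,,,
,,,,,,
,,,,,,
k=10  ,,,,,,
,,,,,,
,,,,,,
,,,@@,
,,@@@,
,,@,>,
,,,,,,
,,,,,,
,,,,,,
k=11  ,,,,,,
,,,,,,
,,,,,,
,,,@@,
,,@@@,
,,@,@,
,,,,v,
,,,,,,
,,,,,,
k=12  ,,,,,,
,,,,,,
,,,,,,
,,,@@,
,,@@@,
,,@,@,
,,,<@,
,,,,,,
,,,,,,
k=13  ,,,,,,
,,,,,,
,,,,,,
,,,@@,
,,@@@,
,,@^@,
,,,@@,
,,,,,,
,,,,,,
k=14  ,,,,,,
,,,,,,
,,,,,,
,,,@@,
,,@@@,
,,@@>,
,,,@@,
,,,,,,
,,,,,,
k=15  ,,,,,,
,,,,,,
,,,,,,
,,,@@,
,,@@^,
,,@@,,
,,,@@,
,,,,,,
,,,,,,
k=16  ,,,,,,
,,,,,,
,,,,,,
,,,@@,
,,@<,,
,,@@,,
,,,@@,
,,,,,,
,,,,,,
k=17  ,,,,,,
,,,,,,
,,,,,,
,,,@@,
,,@,,,
,,@v,,
,,,@@,
,,,,,,
,,,,,,
k=18  ,,,,,,
,,,,,,
,,,,,,
,,,@@,
,,@,,,
,,@,>,
,,,@@,
,,,,,,
,,,,,,
k=19  ,,,,,,
,,,,,,
,,,,,,
,,,@@,
,,@,,,
,,@,@,
,,,@v,
,,,,,,
,,,,,,
k=20  ,,,,,,
,,,,,,
,,,,,,
,,,@@,
,,@,,,
,,@,@,
,,,@,>
,,,,,,
,,,,,,
k=21  ,,,,,,
,,,,,,
,,,,,,
,,,@@,
,,@,,,
,,@,@,
,,,@,@
,,,,,v
,,,,,,
k=22  ,,,,,,
,,,,,,
,,,,,,
,,,@@,
,,@,,,
,,@,@,
,,,@,@
,,,,<@
,,,,,,
k=23  ,,,,,,
,,,,,,
,,,,,,
,,,@@,
,,@,,,
,,@,@,
,,,@^@
,,,,@@
,,,,,,
k=24  ,,,,,,
,,,,,,
,,,,,,
,,,@@,
,,@,,,
,,@,@,
,,,@@>
,,,,@@
,,,,,,
k=25  ,,,,,,
,,,,,,
,,,,,,
,,,@@,
,,@,,,
,,@,@^
,,,@@,
,,,,@@
,,,,,,
k=26  ,,,,,,
,,,,,,
,,,,,,
,,,@@,
,,@,,,
>,@,@@
,,,@@,
,,,,@@
,,,,,,
k=27  ,,,,,,
,,,,,,
,,,,,,
,,,@@,
,,@,,,
@,@,@@
v,,@@,
,,,,@@
,,,,,,
k=28  ,,,,,,
,,,,,,
,,,,,,
,,,@@,
,,@,,,
@,@,@@
@,,@@<
,,,,@@
,,,,,,
k=29  ,,,,,,
,,,,,,
,,,,,,
,,,@@,
,,@,,,
@,@,@^
@,,@@@
,,,,@@
,,,,,,
k=30  ,,,,,,
,,,,,,
,,,,,,
,,,@@,
,,@,,,
@,@,<,
@,,@@@
,,,,@@
,,,,,,
k=31  ,,,,,,
,,,,,,
,,,,,,
,,,@@,
,,@,,,
@,@,,,
@,,@v@
,,,,@@
,,,,,,
k=32  ,,,,,,
,,,,,,
,,,,,,
,,,@@,
,,@,,,
@,@,,,
@,,@,>
,,,,@@
,,,,,,
k=33  ,,,,,,
,,,,,,
,,,,,,
,,,@@,
,,@,,,
@,@,,^
@,,@,,
,,,,@@
,,,,,,
k=34  ,,,,,,
,,,,,,
,,,,,,
,,,@@,
,,@,,,
>,@,,@
@,,@,,
,,,,@@
,,,,,,
k=35  ,,,,,,
,,,,,,
,,,,,,
,,,@@,
^,@,,,
,,@,,@
@,,@,,
,,,,@@
,,,,,,
k=36  ,,,,,,
,,,,,,
,,,,,,
,,,@@,
@>@,,,
,,@,,@
@,,@,,
,,,,@@
,,,,,,
k=37  ,,,,,,
,,,,,,
,,,,,,
,,,@@,
@@@,,,
,v@,,@
@,,@,,
,,,,@@
,,,,,,
k=38  ,,,,,,
,,,,,,
,,,,,,
,,,@@,
@@@,,,
<@@,,@
@,,@,,
,,,,@@
,,,,,,
k=39  ,,,,,,
,,,,,,
,,,,,,
,,,@@,
^@@,,,
@@@,,@
@,,@,,
,,,,@@
,,,,,,
k=40  ,,,,,,
,,,,,,
,,,,,,
,,,@@,
,@@,,<
@@@,,@
@,,@,,
,,,,@@
,,,,,,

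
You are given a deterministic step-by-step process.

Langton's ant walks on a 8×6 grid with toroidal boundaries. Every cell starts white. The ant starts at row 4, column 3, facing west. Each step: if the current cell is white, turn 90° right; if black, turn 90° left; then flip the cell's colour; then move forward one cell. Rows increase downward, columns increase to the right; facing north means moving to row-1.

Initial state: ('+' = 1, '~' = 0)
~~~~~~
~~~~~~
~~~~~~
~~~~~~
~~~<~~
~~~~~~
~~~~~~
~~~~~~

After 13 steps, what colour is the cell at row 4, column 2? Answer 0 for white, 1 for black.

1

[0] ~~~~~~
~~~~~~
~~~~~~
~~~~~~
~~~<~~
~~~~~~
~~~~~~
~~~~~~
[1] ~~~~~~
~~~~~~
~~~~~~
~~~^~~
~~~+~~
~~~~~~
~~~~~~
~~~~~~
[2] ~~~~~~
~~~~~~
~~~~~~
~~~+>~
~~~+~~
~~~~~~
~~~~~~
~~~~~~
[3] ~~~~~~
~~~~~~
~~~~~~
~~~++~
~~~+v~
~~~~~~
~~~~~~
~~~~~~
[4] ~~~~~~
~~~~~~
~~~~~~
~~~++~
~~~<+~
~~~~~~
~~~~~~
~~~~~~
[5] ~~~~~~
~~~~~~
~~~~~~
~~~++~
~~~~+~
~~~v~~
~~~~~~
~~~~~~
[6] ~~~~~~
~~~~~~
~~~~~~
~~~++~
~~~~+~
~~<+~~
~~~~~~
~~~~~~
[7] ~~~~~~
~~~~~~
~~~~~~
~~~++~
~~^~+~
~~++~~
~~~~~~
~~~~~~
[8] ~~~~~~
~~~~~~
~~~~~~
~~~++~
~~+>+~
~~++~~
~~~~~~
~~~~~~
[9] ~~~~~~
~~~~~~
~~~~~~
~~~++~
~~+++~
~~+v~~
~~~~~~
~~~~~~
[10] ~~~~~~
~~~~~~
~~~~~~
~~~++~
~~+++~
~~+~>~
~~~~~~
~~~~~~
[11] ~~~~~~
~~~~~~
~~~~~~
~~~++~
~~+++~
~~+~+~
~~~~v~
~~~~~~
[12] ~~~~~~
~~~~~~
~~~~~~
~~~++~
~~+++~
~~+~+~
~~~<+~
~~~~~~
[13] ~~~~~~
~~~~~~
~~~~~~
~~~++~
~~+++~
~~+^+~
~~~++~
~~~~~~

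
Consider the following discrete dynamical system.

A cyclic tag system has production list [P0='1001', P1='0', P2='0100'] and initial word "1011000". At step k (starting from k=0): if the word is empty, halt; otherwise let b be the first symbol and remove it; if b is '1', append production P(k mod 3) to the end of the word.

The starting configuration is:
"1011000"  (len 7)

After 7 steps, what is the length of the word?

0) "1011000"  (len 7)
1) "0110001001"  (len 10)
2) "110001001"  (len 9)
3) "100010010100"  (len 12)
4) "000100101001001"  (len 15)
5) "00100101001001"  (len 14)
6) "0100101001001"  (len 13)
7) "100101001001"  (len 12)

12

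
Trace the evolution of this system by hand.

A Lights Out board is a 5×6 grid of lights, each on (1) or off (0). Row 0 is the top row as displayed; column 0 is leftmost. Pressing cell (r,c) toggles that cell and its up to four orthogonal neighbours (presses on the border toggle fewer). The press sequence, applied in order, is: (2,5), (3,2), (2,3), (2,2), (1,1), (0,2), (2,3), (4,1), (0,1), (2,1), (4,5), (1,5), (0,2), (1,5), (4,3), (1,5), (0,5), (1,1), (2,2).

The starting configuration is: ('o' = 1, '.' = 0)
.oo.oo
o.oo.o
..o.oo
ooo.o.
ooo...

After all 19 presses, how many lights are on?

step 0: .oo.oo
o.oo.o
..o.oo
ooo.o.
ooo...
step 1: .oo.oo
o.oo..
..o...
ooo.oo
ooo...
step 2: .oo.oo
o.oo..
......
o..ooo
oo....
step 3: .oo.oo
o.o...
..ooo.
o...oo
oo....
step 4: .oo.oo
o.....
.o..o.
o.o.oo
oo....
step 5: ..o.oo
.oo...
....o.
o.o.oo
oo....
step 6: .o.ooo
.o....
....o.
o.o.oo
oo....
step 7: .o.ooo
.o.o..
..oo..
o.oooo
oo....
step 8: .o.ooo
.o.o..
..oo..
oooooo
..o...
step 9: o.oooo
...o..
..oo..
oooooo
..o...
step 10: o.oooo
.o.o..
oo.o..
o.oooo
..o...
step 11: o.oooo
.o.o..
oo.o..
o.ooo.
..o.oo
step 12: o.ooo.
.o.ooo
oo.o.o
o.ooo.
..o.oo
step 13: oo..o.
.ooooo
oo.o.o
o.ooo.
..o.oo
step 14: oo..oo
.ooo..
oo.o..
o.ooo.
..o.oo
step 15: oo..oo
.ooo..
oo.o..
o.o.o.
...o.o
step 16: oo..o.
.ooooo
oo.o.o
o.o.o.
...o.o
step 17: oo...o
.oooo.
oo.o.o
o.o.o.
...o.o
step 18: o....o
o..oo.
o..o.o
o.o.o.
...o.o
step 19: o....o
o.ooo.
ooo..o
o...o.
...o.o

14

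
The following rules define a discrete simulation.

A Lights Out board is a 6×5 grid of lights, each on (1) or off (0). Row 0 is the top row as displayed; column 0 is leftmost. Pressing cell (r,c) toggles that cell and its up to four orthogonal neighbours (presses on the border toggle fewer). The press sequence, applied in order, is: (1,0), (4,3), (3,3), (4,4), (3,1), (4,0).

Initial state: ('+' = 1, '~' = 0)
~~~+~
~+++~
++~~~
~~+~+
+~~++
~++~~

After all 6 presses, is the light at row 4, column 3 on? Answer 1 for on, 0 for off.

0

t=0: ~~~+~
~+++~
++~~~
~~+~+
+~~++
~++~~
t=1: +~~+~
+~++~
~+~~~
~~+~+
+~~++
~++~~
t=2: +~~+~
+~++~
~+~~~
~~+++
+~+~~
~+++~
t=3: +~~+~
+~++~
~+~+~
~~~~~
+~++~
~+++~
t=4: +~~+~
+~++~
~+~+~
~~~~+
+~+~+
~++++
t=5: +~~+~
+~++~
~~~+~
+++~+
+++~+
~++++
t=6: +~~+~
+~++~
~~~+~
~++~+
~~+~+
+++++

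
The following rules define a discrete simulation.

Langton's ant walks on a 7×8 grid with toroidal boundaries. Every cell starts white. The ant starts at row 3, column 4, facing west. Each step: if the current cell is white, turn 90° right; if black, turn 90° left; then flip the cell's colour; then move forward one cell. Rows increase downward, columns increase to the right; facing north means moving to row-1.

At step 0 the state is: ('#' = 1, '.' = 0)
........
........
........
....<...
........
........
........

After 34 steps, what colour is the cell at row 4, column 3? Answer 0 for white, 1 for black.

1

[0] ........
........
........
....<...
........
........
........
[1] ........
........
....^...
....#...
........
........
........
[2] ........
........
....#>..
....#...
........
........
........
[3] ........
........
....##..
....#v..
........
........
........
[4] ........
........
....##..
....<#..
........
........
........
[5] ........
........
....##..
.....#..
....v...
........
........
[6] ........
........
....##..
.....#..
...<#...
........
........
[7] ........
........
....##..
...^.#..
...##...
........
........
[8] ........
........
....##..
...#>#..
...##...
........
........
[9] ........
........
....##..
...###..
...#v...
........
........
[10] ........
........
....##..
...###..
...#.>..
........
........
[11] ........
........
....##..
...###..
...#.#..
.....v..
........
[12] ........
........
....##..
...###..
...#.#..
....<#..
........
[13] ........
........
....##..
...###..
...#^#..
....##..
........
[14] ........
........
....##..
...###..
...##>..
....##..
........
[15] ........
........
....##..
...##^..
...##...
....##..
........
[16] ........
........
....##..
...#<...
...##...
....##..
........
[17] ........
........
....##..
...#....
...#v...
....##..
........
[18] ........
........
....##..
...#....
...#.>..
....##..
........
[19] ........
........
....##..
...#....
...#.#..
....#v..
........
[20] ........
........
....##..
...#....
...#.#..
....#.>.
........
[21] ........
........
....##..
...#....
...#.#..
....#.#.
......v.
[22] ........
........
....##..
...#....
...#.#..
....#.#.
.....<#.
[23] ........
........
....##..
...#....
...#.#..
....#^#.
.....##.
[24] ........
........
....##..
...#....
...#.#..
....##>.
.....##.
[25] ........
........
....##..
...#....
...#.#^.
....##..
.....##.
[26] ........
........
....##..
...#....
...#.##>
....##..
.....##.
[27] ........
........
....##..
...#....
...#.###
....##.v
.....##.
[28] ........
........
....##..
...#....
...#.###
....##<#
.....##.
[29] ........
........
....##..
...#....
...#.#^#
....####
.....##.
[30] ........
........
....##..
...#....
...#.<.#
....####
.....##.
[31] ........
........
....##..
...#....
...#...#
....#v##
.....##.
[32] ........
........
....##..
...#....
...#...#
....#.>#
.....##.
[33] ........
........
....##..
...#....
...#..^#
....#..#
.....##.
[34] ........
........
....##..
...#....
...#..#>
....#..#
.....##.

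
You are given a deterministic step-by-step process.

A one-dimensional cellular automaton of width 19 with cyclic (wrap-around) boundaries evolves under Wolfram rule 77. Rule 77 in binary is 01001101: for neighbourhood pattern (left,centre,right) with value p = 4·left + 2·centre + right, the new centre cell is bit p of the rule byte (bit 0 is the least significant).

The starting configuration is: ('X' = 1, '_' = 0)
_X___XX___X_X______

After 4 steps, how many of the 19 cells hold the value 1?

t=0: _X___XX___X_X______
t=1: _X_X_XX_X_X_X_XXXXX
t=2: _X_X_XX_X_X_X_X___X
t=3: _X_X_XX_X_X_X_X_X_X
t=4: _X_X_XX_X_X_X_X_X_X

10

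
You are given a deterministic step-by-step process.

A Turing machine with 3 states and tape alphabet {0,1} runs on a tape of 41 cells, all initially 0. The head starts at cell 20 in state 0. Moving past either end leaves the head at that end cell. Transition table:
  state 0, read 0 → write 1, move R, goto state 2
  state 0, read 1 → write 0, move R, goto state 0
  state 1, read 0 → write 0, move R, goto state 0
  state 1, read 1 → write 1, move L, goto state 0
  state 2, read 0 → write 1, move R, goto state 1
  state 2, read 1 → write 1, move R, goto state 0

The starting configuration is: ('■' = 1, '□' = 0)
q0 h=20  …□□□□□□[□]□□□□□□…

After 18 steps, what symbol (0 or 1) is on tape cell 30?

step 0: q0 h=20  …□□□□□□[□]□□□□□□…
step 1: q2 h=21  …□□□□□■[□]□□□□□□…
step 2: q1 h=22  …□□□□■■[□]□□□□□□…
step 3: q0 h=23  …□□□■■□[□]□□□□□□…
step 4: q2 h=24  …□□■■□■[□]□□□□□□…
step 5: q1 h=25  …□■■□■■[□]□□□□□□…
step 6: q0 h=26  …■■□■■□[□]□□□□□□…
step 7: q2 h=27  …■□■■□■[□]□□□□□□…
step 8: q1 h=28  …□■■□■■[□]□□□□□□…
step 9: q0 h=29  …■■□■■□[□]□□□□□□…
step 10: q2 h=30  …■□■■□■[□]□□□□□□…
step 11: q1 h=31  …□■■□■■[□]□□□□□□…
step 12: q0 h=32  …■■□■■□[□]□□□□□□…
step 13: q2 h=33  …■□■■□■[□]□□□□□□…
step 14: q1 h=34  …□■■□■■[□]□□□□□□|
step 15: q0 h=35  …■■□■■□[□]□□□□□|
step 16: q2 h=36  …■□■■□■[□]□□□□|
step 17: q1 h=37  …□■■□■■[□]□□□|
step 18: q0 h=38  …■■□■■□[□]□□|

1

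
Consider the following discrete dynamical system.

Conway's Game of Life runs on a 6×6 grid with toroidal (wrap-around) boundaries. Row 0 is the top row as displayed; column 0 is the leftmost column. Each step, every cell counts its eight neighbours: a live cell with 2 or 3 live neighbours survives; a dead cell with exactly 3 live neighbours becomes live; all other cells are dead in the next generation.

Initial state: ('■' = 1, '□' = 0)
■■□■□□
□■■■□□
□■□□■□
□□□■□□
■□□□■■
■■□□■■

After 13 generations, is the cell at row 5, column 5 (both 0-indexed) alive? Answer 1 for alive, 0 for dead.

0

step 0: ■■□■□□
□■■■□□
□■□□■□
□□□■□□
■□□□■■
■■□□■■
step 1: □□□■□□
□□□■■□
□■□□■□
■□□■□□
□■□■□□
□□■■□□
step 2: □□□□□□
□□■■■□
□□■□■■
■■□■■□
□■□■■□
□□□■■□
step 3: □□■□□□
□□■□■■
■□□□□□
■■□□□□
■■□□□□
□□■■■□
step 4: □■■□□■
□■□■□■
■□□□□□
□□□□□■
■□□■□■
□□■■□□
step 5: □■□□□□
□■□□■■
■□□□■■
□□□□■■
■□■■□■
□□□■□■
step 6: □□■□□■
□■□□■□
□□□■□□
□■□□□□
■□■■□□
□■□■□■
step 7: □■■■□■
□□■■■□
□□■□□□
□■□■□□
■□□■■□
□■□■□■
step 8: □■□□□■
□□□□■□
□■□□■□
□■□■■□
■■□■□■
□■□□□■
step 9: □□□□■■
■□□□■■
□□■□■■
□■□■□□
□■□■□■
□■□□□■
step 10: □□□□□□
■□□□□□
□■■□□□
□■□■□■
□■□□□□
□□■□□■
step 11: □□□□□□
□■□□□□
□■■□□□
□■□□□□
□■□□■□
□□□□□□
step 12: □□□□□□
□■■□□□
■■■□□□
■■□□□□
□□□□□□
□□□□□□
step 13: □□□□□□
■□■□□□
□□□□□□
■□■□□□
□□□□□□
□□□□□□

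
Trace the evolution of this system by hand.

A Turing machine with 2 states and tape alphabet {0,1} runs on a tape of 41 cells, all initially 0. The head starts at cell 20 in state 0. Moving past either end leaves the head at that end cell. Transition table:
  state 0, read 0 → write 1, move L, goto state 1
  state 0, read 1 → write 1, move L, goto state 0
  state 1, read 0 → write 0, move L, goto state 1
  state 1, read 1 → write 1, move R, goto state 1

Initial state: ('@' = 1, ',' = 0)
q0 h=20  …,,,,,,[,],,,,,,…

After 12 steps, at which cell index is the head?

0) q0 h=20  …,,,,,,[,],,,,,,…
1) q1 h=19  …,,,,,,[,]@,,,,,…
2) q1 h=18  …,,,,,,[,],@,,,,…
3) q1 h=17  …,,,,,,[,],,@,,,…
4) q1 h=16  …,,,,,,[,],,,@,,…
5) q1 h=15  …,,,,,,[,],,,,@,…
6) q1 h=14  …,,,,,,[,],,,,,@…
7) q1 h=13  …,,,,,,[,],,,,,,…
8) q1 h=12  …,,,,,,[,],,,,,,…
9) q1 h=11  …,,,,,,[,],,,,,,…
10) q1 h=10  …,,,,,,[,],,,,,,…
11) q1 h= 9  …,,,,,,[,],,,,,,…
12) q1 h= 8  …,,,,,,[,],,,,,,…

8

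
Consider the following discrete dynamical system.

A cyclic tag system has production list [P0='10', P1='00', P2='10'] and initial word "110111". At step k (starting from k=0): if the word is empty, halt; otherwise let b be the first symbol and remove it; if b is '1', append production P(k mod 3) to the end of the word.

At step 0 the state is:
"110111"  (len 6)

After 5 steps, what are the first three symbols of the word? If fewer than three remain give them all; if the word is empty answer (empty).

110

0) "110111"  (len 6)
1) "1011110"  (len 7)
2) "01111000"  (len 8)
3) "1111000"  (len 7)
4) "11100010"  (len 8)
5) "110001000"  (len 9)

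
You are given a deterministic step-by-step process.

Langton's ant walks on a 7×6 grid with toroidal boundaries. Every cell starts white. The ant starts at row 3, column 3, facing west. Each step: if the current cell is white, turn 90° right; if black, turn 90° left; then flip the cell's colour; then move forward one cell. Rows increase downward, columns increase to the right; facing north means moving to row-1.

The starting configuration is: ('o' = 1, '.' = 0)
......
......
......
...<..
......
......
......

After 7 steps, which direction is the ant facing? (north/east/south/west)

k=0  ......
......
......
...<..
......
......
......
k=1  ......
......
...^..
...o..
......
......
......
k=2  ......
......
...o>.
...o..
......
......
......
k=3  ......
......
...oo.
...ov.
......
......
......
k=4  ......
......
...oo.
...<o.
......
......
......
k=5  ......
......
...oo.
....o.
...v..
......
......
k=6  ......
......
...oo.
....o.
..<o..
......
......
k=7  ......
......
...oo.
..^.o.
..oo..
......
......

north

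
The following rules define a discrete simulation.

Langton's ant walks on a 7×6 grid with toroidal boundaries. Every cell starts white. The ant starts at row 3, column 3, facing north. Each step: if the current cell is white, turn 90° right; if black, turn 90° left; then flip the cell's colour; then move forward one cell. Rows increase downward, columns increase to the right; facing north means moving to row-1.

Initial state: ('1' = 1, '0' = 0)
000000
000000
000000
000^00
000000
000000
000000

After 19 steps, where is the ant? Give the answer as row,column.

4,1

[0] 000000
000000
000000
000^00
000000
000000
000000
[1] 000000
000000
000000
0001>0
000000
000000
000000
[2] 000000
000000
000000
000110
0000v0
000000
000000
[3] 000000
000000
000000
000110
000<10
000000
000000
[4] 000000
000000
000000
000^10
000110
000000
000000
[5] 000000
000000
000000
00<010
000110
000000
000000
[6] 000000
000000
00^000
001010
000110
000000
000000
[7] 000000
000000
001>00
001010
000110
000000
000000
[8] 000000
000000
001100
001v10
000110
000000
000000
[9] 000000
000000
001100
00<110
000110
000000
000000
[10] 000000
000000
001100
000110
00v110
000000
000000
[11] 000000
000000
001100
000110
0<1110
000000
000000
[12] 000000
000000
001100
0^0110
011110
000000
000000
[13] 000000
000000
001100
01>110
011110
000000
000000
[14] 000000
000000
001100
011110
01v110
000000
000000
[15] 000000
000000
001100
011110
010>10
000000
000000
[16] 000000
000000
001100
011^10
010010
000000
000000
[17] 000000
000000
001100
01<010
010010
000000
000000
[18] 000000
000000
001100
010010
01v010
000000
000000
[19] 000000
000000
001100
010010
0<1010
000000
000000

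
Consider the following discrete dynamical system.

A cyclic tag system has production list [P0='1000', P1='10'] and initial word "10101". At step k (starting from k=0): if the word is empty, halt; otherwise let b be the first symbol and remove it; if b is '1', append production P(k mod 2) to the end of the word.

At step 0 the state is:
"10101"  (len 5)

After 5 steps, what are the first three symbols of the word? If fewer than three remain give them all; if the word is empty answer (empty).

gen 0: "10101"  (len 5)
gen 1: "01011000"  (len 8)
gen 2: "1011000"  (len 7)
gen 3: "0110001000"  (len 10)
gen 4: "110001000"  (len 9)
gen 5: "100010001000"  (len 12)

100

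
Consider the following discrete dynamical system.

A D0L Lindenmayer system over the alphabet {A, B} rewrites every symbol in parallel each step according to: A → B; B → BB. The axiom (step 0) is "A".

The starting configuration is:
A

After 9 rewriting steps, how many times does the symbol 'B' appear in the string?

256

k=0  A
k=1  B
k=2  BB
k=3  BBBB
k=4  BBBBBBBB
k=5  BBBBBBBBBBBBBBBB
k=6  BBBBBBBBBBBBBBBBBBBBBBBBBBBBBBBB
k=7  BBBBBBBBBBBBBBBBBBBBBBBBBBBBBBBBBBBBBBBBBBBBBBBBBBBBBBBBBBBBBBBB
k=8  BBBBBBBBBBBBBBBBBBBBBBBBBBBBBBBBBBBBBBBBBBBBBBBBBBBBBBBBBB…BBBBBBBBBBBBBBBBBBBBBBBBBBBBBBBBBBBBBBBBBBBBBBBBBBBBBBBBBB  (len 128)
k=9  BBBBBBBBBBBBBBBBBBBBBBBBBBBBBBBBBBBBBBBBBBBBBBBBBBBBBBBBBB…BBBBBBBBBBBBBBBBBBBBBBBBBBBBBBBBBBBBBBBBBBBBBBBBBBBBBBBBBB  (len 256)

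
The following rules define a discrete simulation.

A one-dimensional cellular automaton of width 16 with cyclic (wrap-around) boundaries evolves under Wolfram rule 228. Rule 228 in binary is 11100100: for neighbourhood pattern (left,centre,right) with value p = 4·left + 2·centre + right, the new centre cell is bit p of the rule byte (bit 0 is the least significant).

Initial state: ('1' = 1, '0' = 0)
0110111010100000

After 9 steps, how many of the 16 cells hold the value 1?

k=0  0110111010100000
k=1  0011011111100000
k=2  0001101111100000
k=3  0000110111100000
k=4  0000011011100000
k=5  0000001101100000
k=6  0000000110100000
k=7  0000000011100000
k=8  0000000001100000
k=9  0000000000100000

1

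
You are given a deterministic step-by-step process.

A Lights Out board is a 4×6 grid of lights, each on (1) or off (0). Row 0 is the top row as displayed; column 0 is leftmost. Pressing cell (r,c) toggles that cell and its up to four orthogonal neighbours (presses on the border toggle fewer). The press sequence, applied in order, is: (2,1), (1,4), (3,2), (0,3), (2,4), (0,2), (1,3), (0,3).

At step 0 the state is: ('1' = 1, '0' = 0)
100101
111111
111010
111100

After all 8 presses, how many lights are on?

15

t=0: 100101
111111
111010
111100
t=1: 100101
101111
000010
101100
t=2: 100111
101000
000000
101100
t=3: 100111
101000
001000
110000
t=4: 101001
101100
001000
110000
t=5: 101001
101110
001111
110010
t=6: 110101
100110
001111
110010
t=7: 110001
101000
001011
110010
t=8: 111111
101100
001011
110010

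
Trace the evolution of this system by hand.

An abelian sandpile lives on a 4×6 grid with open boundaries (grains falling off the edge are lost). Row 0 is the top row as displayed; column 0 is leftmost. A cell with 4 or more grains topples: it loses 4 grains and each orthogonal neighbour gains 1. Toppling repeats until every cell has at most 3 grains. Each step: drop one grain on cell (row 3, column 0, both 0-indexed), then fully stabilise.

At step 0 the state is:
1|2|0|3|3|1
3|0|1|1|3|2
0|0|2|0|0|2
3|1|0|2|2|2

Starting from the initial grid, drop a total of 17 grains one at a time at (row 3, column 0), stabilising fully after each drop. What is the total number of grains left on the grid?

38

0) 1|2|0|3|3|1
3|0|1|1|3|2
0|0|2|0|0|2
3|1|0|2|2|2
1) 1|2|0|3|3|1
3|0|1|1|3|2
1|0|2|0|0|2
0|2|0|2|2|2
2) 1|2|0|3|3|1
3|0|1|1|3|2
1|0|2|0|0|2
1|2|0|2|2|2
3) 1|2|0|3|3|1
3|0|1|1|3|2
1|0|2|0|0|2
2|2|0|2|2|2
4) 1|2|0|3|3|1
3|0|1|1|3|2
1|0|2|0|0|2
3|2|0|2|2|2
5) 1|2|0|3|3|1
3|0|1|1|3|2
2|0|2|0|0|2
0|3|0|2|2|2
6) 1|2|0|3|3|1
3|0|1|1|3|2
2|0|2|0|0|2
1|3|0|2|2|2
7) 1|2|0|3|3|1
3|0|1|1|3|2
2|0|2|0|0|2
2|3|0|2|2|2
8) 1|2|0|3|3|1
3|0|1|1|3|2
2|0|2|0|0|2
3|3|0|2|2|2
9) 1|2|0|3|3|1
3|0|1|1|3|2
3|1|2|0|0|2
1|0|1|2|2|2
10) 1|2|0|3|3|1
3|0|1|1|3|2
3|1|2|0|0|2
2|0|1|2|2|2
11) 1|2|0|3|3|1
3|0|1|1|3|2
3|1|2|0|0|2
3|0|1|2|2|2
12) 2|2|0|3|3|1
0|1|1|1|3|2
1|2|2|0|0|2
1|1|1|2|2|2
13) 2|2|0|3|3|1
0|1|1|1|3|2
1|2|2|0|0|2
2|1|1|2|2|2
14) 2|2|0|3|3|1
0|1|1|1|3|2
1|2|2|0|0|2
3|1|1|2|2|2
15) 2|2|0|3|3|1
0|1|1|1|3|2
2|2|2|0|0|2
0|2|1|2|2|2
16) 2|2|0|3|3|1
0|1|1|1|3|2
2|2|2|0|0|2
1|2|1|2|2|2
17) 2|2|0|3|3|1
0|1|1|1|3|2
2|2|2|0|0|2
2|2|1|2|2|2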